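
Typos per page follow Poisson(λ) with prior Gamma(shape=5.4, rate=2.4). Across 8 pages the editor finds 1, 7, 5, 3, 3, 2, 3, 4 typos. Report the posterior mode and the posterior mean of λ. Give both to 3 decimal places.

posterior mode = 3.115, posterior mean = 3.212

Σ counts = 28. Posterior: Gamma(shape = 5.4+28 = 33.4, rate = 2.4+8 = 10.4).
Mode = (α−1)/β = 32.4/10.4 = 3.115.
Mean = α/β = 33.4/10.4 = 3.212.
The posterior is right-skewed, so the mean exceeds the mode.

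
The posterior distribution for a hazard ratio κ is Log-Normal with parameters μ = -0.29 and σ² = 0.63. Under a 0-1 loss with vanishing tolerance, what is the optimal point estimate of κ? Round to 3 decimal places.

Mode = exp(μ − σ²) = exp(-0.92) = 0.399.
Mean = exp(μ + σ²/2) = exp(0.025) = 1.025.
This is the posterior mode — the MAP estimate.

0.399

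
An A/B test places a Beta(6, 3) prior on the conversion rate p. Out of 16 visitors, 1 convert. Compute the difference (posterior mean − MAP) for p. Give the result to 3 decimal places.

0.019

Posterior: Beta(6+1, 3+15) = Beta(7, 18).
Mode = (7−1)/(7+18−2) = 6/23 = 0.261.
Mean = 7/(7+18) = 7/25 = 0.280.
Difference = 0.280 − 0.261 = 0.019.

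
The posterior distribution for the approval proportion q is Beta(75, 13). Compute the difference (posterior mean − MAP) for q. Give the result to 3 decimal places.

Mode = (75−1)/(75+13−2) = 74/86 = 0.860.
Mean = 75/(75+13) = 75/88 = 0.852.
Difference = 0.852 − 0.860 = -0.008.
The mean is pulled below the mode by the posterior's left skew.

-0.008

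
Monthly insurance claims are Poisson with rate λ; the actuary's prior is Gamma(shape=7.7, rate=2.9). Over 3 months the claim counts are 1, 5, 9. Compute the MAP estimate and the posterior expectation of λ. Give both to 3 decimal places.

Σ counts = 15. Posterior: Gamma(shape = 7.7+15 = 22.7, rate = 2.9+3 = 5.9).
Mode = (α−1)/β = 21.7/5.9 = 3.678.
Mean = α/β = 22.7/5.9 = 3.847.
Right-skewed posterior ⇒ mode < mean.

MAP estimate = 3.678, posterior expectation = 3.847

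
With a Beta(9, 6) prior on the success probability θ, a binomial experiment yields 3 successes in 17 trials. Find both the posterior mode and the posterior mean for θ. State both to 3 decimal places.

Posterior: Beta(9+3, 6+14) = Beta(12, 20).
Mode = (12−1)/(12+20−2) = 11/30 = 0.367.
Mean = 12/(12+20) = 12/32 = 0.375.
The posterior is right-skewed, so the mean exceeds the mode.

MAP = 0.367, posterior mean = 0.375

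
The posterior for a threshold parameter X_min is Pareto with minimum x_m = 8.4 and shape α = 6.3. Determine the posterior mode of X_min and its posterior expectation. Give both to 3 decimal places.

The Pareto density is strictly decreasing on [x_m, ∞), so the mode is x_m = 8.400.
Mean = α·x_m/(α−1) = 6.3·8.4/5.3 = 9.985.

MAP = 8.400; posterior mean = 9.985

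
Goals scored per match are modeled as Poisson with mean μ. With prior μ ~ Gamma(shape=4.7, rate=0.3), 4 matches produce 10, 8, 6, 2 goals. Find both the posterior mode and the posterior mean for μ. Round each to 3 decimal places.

Σ counts = 26. Posterior: Gamma(shape = 4.7+26 = 30.7, rate = 0.3+4 = 4.3).
Mode = (α−1)/β = 29.7/4.3 = 6.907.
Mean = α/β = 30.7/4.3 = 7.140.

MAP: 6.907. Posterior mean: 7.140.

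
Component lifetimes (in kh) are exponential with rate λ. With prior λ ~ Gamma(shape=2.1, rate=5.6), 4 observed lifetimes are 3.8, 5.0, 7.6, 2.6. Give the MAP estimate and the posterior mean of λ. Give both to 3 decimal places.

MAP: 0.207. Posterior mean: 0.248.

Σ times = 19.0. Posterior: Gamma(shape = 2.1+4 = 6.1, rate = 5.6+19.0 = 24.6).
Mode = (α−1)/β = 5.1/24.6 = 0.207.
Mean = α/β = 6.1/24.6 = 0.248.
The posterior is right-skewed, so the mean exceeds the mode.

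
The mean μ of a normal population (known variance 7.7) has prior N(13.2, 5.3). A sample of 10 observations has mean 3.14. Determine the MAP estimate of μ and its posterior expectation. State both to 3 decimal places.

MAP = 4.416, posterior mean = 4.416

Posterior for μ is Normal. Precision-weighted mean: (1/5.3·13.2 + 10/7.7·3.14) / (1/5.3 + 10/7.7) = 4.416.
A Normal posterior is symmetric, so mode = mean.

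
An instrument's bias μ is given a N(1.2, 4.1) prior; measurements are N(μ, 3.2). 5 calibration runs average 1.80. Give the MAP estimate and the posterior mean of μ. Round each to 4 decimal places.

MAP = 1.7190, posterior mean = 1.7190

Posterior for μ is Normal. Precision-weighted mean: (1/4.1·1.2 + 5/3.2·1.80) / (1/4.1 + 5/3.2) = 1.7190.
A Normal posterior is symmetric, so mode = mean.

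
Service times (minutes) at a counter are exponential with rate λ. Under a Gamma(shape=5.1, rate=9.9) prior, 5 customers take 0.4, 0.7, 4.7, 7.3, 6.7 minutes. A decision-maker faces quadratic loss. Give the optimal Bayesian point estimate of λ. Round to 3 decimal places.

Σ times = 19.8. Posterior: Gamma(shape = 5.1+5 = 10.1, rate = 9.9+19.8 = 29.7).
Mode = (α−1)/β = 9.1/29.7 = 0.306.
Mean = α/β = 10.1/29.7 = 0.340.
Quadratic loss ⇒ the optimal estimator is the posterior mean.

0.340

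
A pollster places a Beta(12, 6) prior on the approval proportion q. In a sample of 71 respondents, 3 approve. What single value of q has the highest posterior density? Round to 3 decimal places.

0.161

Posterior: Beta(12+3, 6+68) = Beta(15, 74).
Mode = (15−1)/(15+74−2) = 14/87 = 0.161.
Mean = 15/(15+74) = 15/89 = 0.169.
This is the posterior mode — the MAP estimate.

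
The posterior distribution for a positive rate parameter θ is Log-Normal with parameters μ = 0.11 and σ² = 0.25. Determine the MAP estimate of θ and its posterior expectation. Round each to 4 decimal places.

MAP = 0.8694, posterior mean = 1.2649

Mode = exp(μ − σ²) = exp(-0.14) = 0.8694.
Mean = exp(μ + σ²/2) = exp(0.235) = 1.2649.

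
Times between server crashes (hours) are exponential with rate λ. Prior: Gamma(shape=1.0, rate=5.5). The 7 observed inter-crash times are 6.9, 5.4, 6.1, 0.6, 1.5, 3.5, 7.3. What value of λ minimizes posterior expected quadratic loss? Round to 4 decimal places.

0.2174

Σ times = 31.3. Posterior: Gamma(shape = 1.0+7 = 8.0, rate = 5.5+31.3 = 36.8).
Mode = (α−1)/β = 7.0/36.8 = 0.1902.
Mean = α/β = 8.0/36.8 = 0.2174.
Quadratic loss ⇒ the optimal estimator is the posterior mean.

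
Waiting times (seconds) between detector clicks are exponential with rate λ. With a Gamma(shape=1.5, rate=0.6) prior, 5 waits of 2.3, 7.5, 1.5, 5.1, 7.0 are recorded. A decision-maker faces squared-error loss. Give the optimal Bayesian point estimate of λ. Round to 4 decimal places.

0.2708

Σ times = 23.4. Posterior: Gamma(shape = 1.5+5 = 6.5, rate = 0.6+23.4 = 24.0).
Mode = (α−1)/β = 5.5/24.0 = 0.2292.
Mean = α/β = 6.5/24.0 = 0.2708.
Squared-error loss ⇒ the optimal estimator is the posterior mean.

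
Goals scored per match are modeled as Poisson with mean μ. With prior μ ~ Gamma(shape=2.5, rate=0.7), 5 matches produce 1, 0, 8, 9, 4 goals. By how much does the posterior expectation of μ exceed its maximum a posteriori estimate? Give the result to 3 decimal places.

Σ counts = 22. Posterior: Gamma(shape = 2.5+22 = 24.5, rate = 0.7+5 = 5.7).
Mode = (α−1)/β = 23.5/5.7 = 4.123.
Mean = α/β = 24.5/5.7 = 4.298.
Difference = 4.298 − 4.123 = 0.175.
The mean is pulled above the mode by the posterior's right skew.

0.175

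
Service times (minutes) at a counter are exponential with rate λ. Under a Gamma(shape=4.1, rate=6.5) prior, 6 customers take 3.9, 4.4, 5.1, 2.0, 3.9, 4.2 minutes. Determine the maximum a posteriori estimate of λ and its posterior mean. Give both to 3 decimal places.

Σ times = 23.5. Posterior: Gamma(shape = 4.1+6 = 10.1, rate = 6.5+23.5 = 30.0).
Mode = (α−1)/β = 9.1/30.0 = 0.303.
Mean = α/β = 10.1/30.0 = 0.337.
Mean > mode: the posterior has a right tail.

maximum a posteriori estimate = 0.303, posterior mean = 0.337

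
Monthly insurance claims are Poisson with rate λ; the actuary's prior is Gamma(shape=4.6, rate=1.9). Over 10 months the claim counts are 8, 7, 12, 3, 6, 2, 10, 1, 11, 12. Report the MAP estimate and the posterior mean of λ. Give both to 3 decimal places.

Σ counts = 72. Posterior: Gamma(shape = 4.6+72 = 76.6, rate = 1.9+10 = 11.9).
Mode = (α−1)/β = 75.6/11.9 = 6.353.
Mean = α/β = 76.6/11.9 = 6.437.

MAP = 6.353; posterior mean = 6.437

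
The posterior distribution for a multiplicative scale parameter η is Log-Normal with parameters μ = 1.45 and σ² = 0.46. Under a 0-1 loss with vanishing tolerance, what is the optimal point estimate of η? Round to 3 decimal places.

Mode = exp(μ − σ²) = exp(0.99) = 2.691.
Mean = exp(μ + σ²/2) = exp(1.680) = 5.366.
This is the posterior mode — the MAP estimate.

2.691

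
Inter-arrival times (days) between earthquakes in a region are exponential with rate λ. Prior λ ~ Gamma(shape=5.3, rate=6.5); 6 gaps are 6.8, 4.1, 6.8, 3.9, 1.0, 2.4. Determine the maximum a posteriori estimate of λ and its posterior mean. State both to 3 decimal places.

Σ times = 25.0. Posterior: Gamma(shape = 5.3+6 = 11.3, rate = 6.5+25.0 = 31.5).
Mode = (α−1)/β = 10.3/31.5 = 0.327.
Mean = α/β = 11.3/31.5 = 0.359.
The posterior is right-skewed, so the mean exceeds the mode.

MAP = 0.327, posterior mean = 0.359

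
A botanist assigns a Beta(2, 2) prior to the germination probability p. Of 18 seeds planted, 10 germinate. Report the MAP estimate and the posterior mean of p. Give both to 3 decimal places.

Posterior: Beta(2+10, 2+8) = Beta(12, 10).
Mode = (12−1)/(12+10−2) = 11/20 = 0.550.
Mean = 12/(12+10) = 12/22 = 0.545.

MAP = 0.550, posterior mean = 0.545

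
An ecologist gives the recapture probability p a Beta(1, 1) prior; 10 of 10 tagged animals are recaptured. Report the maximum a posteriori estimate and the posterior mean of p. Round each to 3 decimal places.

Posterior: Beta(1+10, 1+0) = Beta(11, 1).
Since β = 1 ≤ 1 and α > 1, the Beta density is monotone increasing on [0,1]; the mode is at 1.
Mean = 11/(11+1) = 0.917.

MAP = 1.000; posterior mean = 0.917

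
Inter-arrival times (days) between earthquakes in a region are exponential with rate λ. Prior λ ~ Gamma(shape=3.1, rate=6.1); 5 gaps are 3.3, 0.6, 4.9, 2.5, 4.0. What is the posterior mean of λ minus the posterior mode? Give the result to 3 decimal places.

Σ times = 15.3. Posterior: Gamma(shape = 3.1+5 = 8.1, rate = 6.1+15.3 = 21.4).
Mode = (α−1)/β = 7.1/21.4 = 0.332.
Mean = α/β = 8.1/21.4 = 0.379.
Difference = 0.379 − 0.332 = 0.047.
The mean is pulled above the mode by the posterior's right skew.

0.047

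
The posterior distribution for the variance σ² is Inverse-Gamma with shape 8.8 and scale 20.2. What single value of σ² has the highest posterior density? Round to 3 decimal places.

Mode = β/(α+1) = 20.2/9.8 = 2.061.
Mean = β/(α−1) = 20.2/7.8 = 2.590.
This is the posterior mode — the MAP estimate.

2.061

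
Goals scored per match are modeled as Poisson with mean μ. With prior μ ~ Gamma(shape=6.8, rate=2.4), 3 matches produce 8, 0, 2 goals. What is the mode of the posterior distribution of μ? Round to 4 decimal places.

Σ counts = 10. Posterior: Gamma(shape = 6.8+10 = 16.8, rate = 2.4+3 = 5.4).
Mode = (α−1)/β = 15.8/5.4 = 2.9259.
Mean = α/β = 16.8/5.4 = 3.1111.
This is the posterior mode — the MAP estimate.

2.9259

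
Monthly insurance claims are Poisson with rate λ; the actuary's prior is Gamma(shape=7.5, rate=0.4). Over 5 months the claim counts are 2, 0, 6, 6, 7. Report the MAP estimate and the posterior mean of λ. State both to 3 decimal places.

Σ counts = 21. Posterior: Gamma(shape = 7.5+21 = 28.5, rate = 0.4+5 = 5.4).
Mode = (α−1)/β = 27.5/5.4 = 5.093.
Mean = α/β = 28.5/5.4 = 5.278.
Right-skewed posterior ⇒ mode < mean.

MAP = 5.093, posterior mean = 5.278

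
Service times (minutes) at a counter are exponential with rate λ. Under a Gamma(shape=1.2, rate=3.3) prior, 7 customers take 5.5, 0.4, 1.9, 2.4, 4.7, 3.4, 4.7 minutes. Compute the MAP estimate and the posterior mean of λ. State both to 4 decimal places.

Σ times = 23.0. Posterior: Gamma(shape = 1.2+7 = 8.2, rate = 3.3+23.0 = 26.3).
Mode = (α−1)/β = 7.2/26.3 = 0.2738.
Mean = α/β = 8.2/26.3 = 0.3118.

λ_MAP = 0.2738, E[λ|data] = 0.3118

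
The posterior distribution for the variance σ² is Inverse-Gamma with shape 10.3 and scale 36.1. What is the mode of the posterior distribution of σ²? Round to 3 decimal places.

3.195

Mode = β/(α+1) = 36.1/11.3 = 3.195.
Mean = β/(α−1) = 36.1/9.3 = 3.882.
This is the posterior mode — the MAP estimate.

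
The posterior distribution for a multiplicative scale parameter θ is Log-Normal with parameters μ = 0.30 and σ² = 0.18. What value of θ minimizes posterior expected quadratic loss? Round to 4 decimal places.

Mode = exp(μ − σ²) = exp(0.12) = 1.1275.
Mean = exp(μ + σ²/2) = exp(0.390) = 1.4770.
Quadratic loss ⇒ the optimal estimator is the posterior mean.

1.4770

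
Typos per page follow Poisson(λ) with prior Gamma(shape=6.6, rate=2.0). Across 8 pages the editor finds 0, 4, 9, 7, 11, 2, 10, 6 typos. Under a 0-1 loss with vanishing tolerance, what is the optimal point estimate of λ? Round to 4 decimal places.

Σ counts = 49. Posterior: Gamma(shape = 6.6+49 = 55.6, rate = 2.0+8 = 10.0).
Mode = (α−1)/β = 54.6/10.0 = 5.4600.
Mean = α/β = 55.6/10.0 = 5.5600.
This is the posterior mode — the MAP estimate.

5.4600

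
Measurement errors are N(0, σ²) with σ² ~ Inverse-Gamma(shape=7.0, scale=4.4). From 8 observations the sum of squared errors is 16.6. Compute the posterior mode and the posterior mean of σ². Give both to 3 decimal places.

σ²_MAP = 1.058, E[σ²|data] = 1.270

Posterior: Inverse-Gamma(shape = 7.0+8/2 = 11.0, scale = 4.4+16.6/2 = 12.7).
Mode = β/(α+1) = 12.7/12.0 = 1.058.
Mean = β/(α−1) = 12.7/10.0 = 1.270.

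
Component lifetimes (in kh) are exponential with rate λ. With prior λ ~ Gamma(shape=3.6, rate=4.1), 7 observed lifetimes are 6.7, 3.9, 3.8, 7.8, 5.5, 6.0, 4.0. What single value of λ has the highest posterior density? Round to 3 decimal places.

Σ times = 37.7. Posterior: Gamma(shape = 3.6+7 = 10.6, rate = 4.1+37.7 = 41.8).
Mode = (α−1)/β = 9.6/41.8 = 0.230.
Mean = α/β = 10.6/41.8 = 0.254.
This is the posterior mode — the MAP estimate.

0.230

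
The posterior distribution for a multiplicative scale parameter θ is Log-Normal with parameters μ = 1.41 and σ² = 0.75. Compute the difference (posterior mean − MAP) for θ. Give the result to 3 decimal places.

Mode = exp(μ − σ²) = exp(0.66) = 1.935.
Mean = exp(μ + σ²/2) = exp(1.785) = 5.960.
Difference = 5.960 − 1.935 = 4.025.

4.025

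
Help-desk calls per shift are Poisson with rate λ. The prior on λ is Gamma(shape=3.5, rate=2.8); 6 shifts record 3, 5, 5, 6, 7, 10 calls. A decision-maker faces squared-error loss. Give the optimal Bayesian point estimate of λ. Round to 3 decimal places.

Σ counts = 36. Posterior: Gamma(shape = 3.5+36 = 39.5, rate = 2.8+6 = 8.8).
Mode = (α−1)/β = 38.5/8.8 = 4.375.
Mean = α/β = 39.5/8.8 = 4.489.
Squared-error loss ⇒ the optimal estimator is the posterior mean.

4.489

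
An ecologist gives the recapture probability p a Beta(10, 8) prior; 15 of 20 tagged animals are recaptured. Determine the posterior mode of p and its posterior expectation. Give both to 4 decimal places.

Posterior: Beta(10+15, 8+5) = Beta(25, 13).
Mode = (25−1)/(25+13−2) = 24/36 = 0.6667.
Mean = 25/(25+13) = 25/38 = 0.6579.
The mean is pulled below the mode by the posterior's left skew.

MAP = 0.6667; posterior mean = 0.6579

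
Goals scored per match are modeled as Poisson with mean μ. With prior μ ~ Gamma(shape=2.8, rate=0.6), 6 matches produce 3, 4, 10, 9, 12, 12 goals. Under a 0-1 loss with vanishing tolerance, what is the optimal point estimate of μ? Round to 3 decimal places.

Σ counts = 50. Posterior: Gamma(shape = 2.8+50 = 52.8, rate = 0.6+6 = 6.6).
Mode = (α−1)/β = 51.8/6.6 = 7.848.
Mean = α/β = 52.8/6.6 = 8.000.
This is the posterior mode — the MAP estimate.

7.848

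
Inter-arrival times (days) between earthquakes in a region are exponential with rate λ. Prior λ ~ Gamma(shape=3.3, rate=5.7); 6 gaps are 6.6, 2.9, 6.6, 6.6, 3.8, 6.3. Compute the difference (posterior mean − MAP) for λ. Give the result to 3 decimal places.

Σ times = 32.8. Posterior: Gamma(shape = 3.3+6 = 9.3, rate = 5.7+32.8 = 38.5).
Mode = (α−1)/β = 8.3/38.5 = 0.216.
Mean = α/β = 9.3/38.5 = 0.242.
Difference = 0.242 − 0.216 = 0.026.
The posterior is right-skewed, so the mean exceeds the mode.

0.026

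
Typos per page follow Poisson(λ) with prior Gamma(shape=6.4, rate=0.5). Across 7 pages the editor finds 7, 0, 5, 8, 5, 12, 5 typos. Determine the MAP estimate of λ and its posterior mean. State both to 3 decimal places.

MAP estimate = 6.320, posterior mean = 6.453

Σ counts = 42. Posterior: Gamma(shape = 6.4+42 = 48.4, rate = 0.5+7 = 7.5).
Mode = (α−1)/β = 47.4/7.5 = 6.320.
Mean = α/β = 48.4/7.5 = 6.453.
The posterior is right-skewed, so the mean exceeds the mode.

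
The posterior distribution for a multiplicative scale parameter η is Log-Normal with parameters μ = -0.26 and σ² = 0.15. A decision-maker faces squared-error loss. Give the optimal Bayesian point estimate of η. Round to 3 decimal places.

Mode = exp(μ − σ²) = exp(-0.41) = 0.664.
Mean = exp(μ + σ²/2) = exp(-0.185) = 0.831.
Squared-error loss ⇒ the optimal estimator is the posterior mean.

0.831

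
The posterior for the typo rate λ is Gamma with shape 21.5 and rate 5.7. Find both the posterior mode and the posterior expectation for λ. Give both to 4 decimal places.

Mode = (α−1)/β = 20.5/5.7 = 3.5965.
Mean = α/β = 21.5/5.7 = 3.7719.

MAP: 3.5965. Posterior mean: 3.7719.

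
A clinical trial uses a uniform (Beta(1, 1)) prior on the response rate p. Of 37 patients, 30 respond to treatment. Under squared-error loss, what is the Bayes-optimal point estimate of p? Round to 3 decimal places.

Posterior: Beta(1+30, 1+7) = Beta(31, 8).
Mode = (31−1)/(31+8−2) = 30/37 = 0.811.
With a flat prior the MAP equals the MLE, 30/37.
Mean = 31/(31+8) = 31/39 = 0.795.
Squared-error loss ⇒ the optimal estimator is the posterior mean.

0.795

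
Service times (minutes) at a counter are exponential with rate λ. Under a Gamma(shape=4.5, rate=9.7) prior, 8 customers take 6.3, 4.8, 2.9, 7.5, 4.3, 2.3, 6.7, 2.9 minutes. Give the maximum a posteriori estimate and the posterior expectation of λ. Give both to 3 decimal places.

Σ times = 37.7. Posterior: Gamma(shape = 4.5+8 = 12.5, rate = 9.7+37.7 = 47.4).
Mode = (α−1)/β = 11.5/47.4 = 0.243.
Mean = α/β = 12.5/47.4 = 0.264.

maximum a posteriori estimate = 0.243, posterior expectation = 0.264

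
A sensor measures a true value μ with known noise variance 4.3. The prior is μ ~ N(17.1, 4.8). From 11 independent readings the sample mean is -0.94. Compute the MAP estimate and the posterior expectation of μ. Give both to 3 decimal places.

Posterior for μ is Normal. Precision-weighted mean: (1/4.8·17.1 + 11/4.3·-0.94) / (1/4.8 + 11/4.3) = 0.419.
A Normal posterior is symmetric, so mode = mean.

MAP = 0.419, posterior mean = 0.419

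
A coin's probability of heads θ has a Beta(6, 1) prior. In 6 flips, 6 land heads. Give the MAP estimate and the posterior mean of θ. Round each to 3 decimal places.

θ_MAP = 1.000, E[θ|data] = 0.923

Posterior: Beta(6+6, 1+0) = Beta(12, 1).
Since β = 1 ≤ 1 and α > 1, the Beta density is monotone increasing on [0,1]; the mode is at 1.
Mean = 12/(12+1) = 0.923.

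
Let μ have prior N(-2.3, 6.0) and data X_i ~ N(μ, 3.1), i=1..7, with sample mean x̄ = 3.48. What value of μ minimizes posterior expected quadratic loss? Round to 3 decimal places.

3.083

Posterior for μ is Normal. Precision-weighted mean: (1/6.0·-2.3 + 7/3.1·3.48) / (1/6.0 + 7/3.1) = 3.083.
A Normal posterior is symmetric, so mode = mean.
Quadratic loss ⇒ the optimal estimator is the posterior mean.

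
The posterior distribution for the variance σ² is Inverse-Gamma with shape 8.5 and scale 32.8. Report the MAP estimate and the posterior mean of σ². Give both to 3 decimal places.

MAP = 3.453, posterior mean = 4.373

Mode = β/(α+1) = 32.8/9.5 = 3.453.
Mean = β/(α−1) = 32.8/7.5 = 4.373.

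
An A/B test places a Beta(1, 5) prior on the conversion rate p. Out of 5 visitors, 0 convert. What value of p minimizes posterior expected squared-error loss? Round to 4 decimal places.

Posterior: Beta(1+0, 5+5) = Beta(1, 10).
Since α = 1 ≤ 1 and β > 1, the Beta density is monotone decreasing on [0,1]; the mode is at 0.
Mean = 1/(1+10) = 0.0909.
Squared-error loss ⇒ the optimal estimator is the posterior mean.

0.0909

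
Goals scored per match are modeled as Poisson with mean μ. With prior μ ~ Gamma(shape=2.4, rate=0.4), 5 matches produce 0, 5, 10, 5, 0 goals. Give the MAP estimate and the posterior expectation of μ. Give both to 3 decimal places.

Σ counts = 20. Posterior: Gamma(shape = 2.4+20 = 22.4, rate = 0.4+5 = 5.4).
Mode = (α−1)/β = 21.4/5.4 = 3.963.
Mean = α/β = 22.4/5.4 = 4.148.

MAP = 3.963, posterior mean = 4.148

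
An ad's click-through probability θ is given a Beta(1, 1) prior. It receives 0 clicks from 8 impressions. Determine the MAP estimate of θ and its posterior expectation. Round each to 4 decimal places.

Posterior: Beta(1+0, 1+8) = Beta(1, 9).
Since α = 1 ≤ 1 and β > 1, the Beta density is monotone decreasing on [0,1]; the mode is at 0.
Mean = 1/(1+9) = 0.1000.
Right-skewed posterior ⇒ mode < mean.

MAP = 0.0000, posterior mean = 0.1000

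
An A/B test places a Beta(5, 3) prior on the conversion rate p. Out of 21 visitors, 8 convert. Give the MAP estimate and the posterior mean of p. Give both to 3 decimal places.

Posterior: Beta(5+8, 3+13) = Beta(13, 16).
Mode = (13−1)/(13+16−2) = 12/27 = 0.444.
Mean = 13/(13+16) = 13/29 = 0.448.

p_MAP = 0.444, E[p|data] = 0.448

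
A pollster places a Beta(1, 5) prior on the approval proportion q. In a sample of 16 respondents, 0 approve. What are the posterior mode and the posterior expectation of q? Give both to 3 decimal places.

Posterior: Beta(1+0, 5+16) = Beta(1, 21).
Since α = 1 ≤ 1 and β > 1, the Beta density is monotone decreasing on [0,1]; the mode is at 0.
Mean = 1/(1+21) = 0.045.

posterior mode = 0.000, posterior expectation = 0.045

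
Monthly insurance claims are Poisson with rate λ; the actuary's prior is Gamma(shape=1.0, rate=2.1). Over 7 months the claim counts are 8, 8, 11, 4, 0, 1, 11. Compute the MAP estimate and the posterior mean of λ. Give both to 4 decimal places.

MAP = 4.7253; posterior mean = 4.8352

Σ counts = 43. Posterior: Gamma(shape = 1.0+43 = 44.0, rate = 2.1+7 = 9.1).
Mode = (α−1)/β = 43.0/9.1 = 4.7253.
Mean = α/β = 44.0/9.1 = 4.8352.
The mean is pulled above the mode by the posterior's right skew.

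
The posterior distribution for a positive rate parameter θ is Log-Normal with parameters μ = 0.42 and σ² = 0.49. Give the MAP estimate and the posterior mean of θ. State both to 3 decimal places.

MAP = 0.932, posterior mean = 1.944

Mode = exp(μ − σ²) = exp(-0.07) = 0.932.
Mean = exp(μ + σ²/2) = exp(0.665) = 1.944.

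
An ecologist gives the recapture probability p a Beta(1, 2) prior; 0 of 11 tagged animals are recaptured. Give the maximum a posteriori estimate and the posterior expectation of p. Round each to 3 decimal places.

MAP: 0.000. Posterior mean: 0.071.

Posterior: Beta(1+0, 2+11) = Beta(1, 13).
Since α = 1 ≤ 1 and β > 1, the Beta density is monotone decreasing on [0,1]; the mode is at 0.
Mean = 1/(1+13) = 0.071.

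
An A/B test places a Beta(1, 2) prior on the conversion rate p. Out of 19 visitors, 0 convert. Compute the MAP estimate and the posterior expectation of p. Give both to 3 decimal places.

Posterior: Beta(1+0, 2+19) = Beta(1, 21).
Since α = 1 ≤ 1 and β > 1, the Beta density is monotone decreasing on [0,1]; the mode is at 0.
Mean = 1/(1+21) = 0.045.

p_MAP = 0.000, E[p|data] = 0.045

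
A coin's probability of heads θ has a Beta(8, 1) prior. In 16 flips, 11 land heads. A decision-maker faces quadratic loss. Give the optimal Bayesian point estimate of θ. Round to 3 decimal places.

Posterior: Beta(8+11, 1+5) = Beta(19, 6).
Mode = (19−1)/(19+6−2) = 18/23 = 0.783.
Mean = 19/(19+6) = 19/25 = 0.760.
Quadratic loss ⇒ the optimal estimator is the posterior mean.

0.760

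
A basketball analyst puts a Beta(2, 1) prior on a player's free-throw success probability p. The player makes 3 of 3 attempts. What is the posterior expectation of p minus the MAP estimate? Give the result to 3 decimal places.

-0.167

Posterior: Beta(2+3, 1+0) = Beta(5, 1).
Since β = 1 ≤ 1 and α > 1, the Beta density is monotone increasing on [0,1]; the mode is at 1.
Mean = 5/(5+1) = 0.833.
Difference = 0.833 − 1.000 = -0.167.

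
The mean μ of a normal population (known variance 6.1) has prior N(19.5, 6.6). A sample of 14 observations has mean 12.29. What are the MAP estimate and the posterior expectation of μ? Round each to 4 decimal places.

μ_MAP = 12.7365, E[μ|data] = 12.7365

Posterior for μ is Normal. Precision-weighted mean: (1/6.6·19.5 + 14/6.1·12.29) / (1/6.6 + 14/6.1) = 12.7365.
A Normal posterior is symmetric, so mode = mean.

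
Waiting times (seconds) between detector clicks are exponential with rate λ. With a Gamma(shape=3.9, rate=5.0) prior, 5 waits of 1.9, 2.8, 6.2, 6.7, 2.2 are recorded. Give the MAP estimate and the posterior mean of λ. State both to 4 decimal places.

Σ times = 19.8. Posterior: Gamma(shape = 3.9+5 = 8.9, rate = 5.0+19.8 = 24.8).
Mode = (α−1)/β = 7.9/24.8 = 0.3185.
Mean = α/β = 8.9/24.8 = 0.3589.
Right-skewed posterior ⇒ mode < mean.

MAP = 0.3185; posterior mean = 0.3589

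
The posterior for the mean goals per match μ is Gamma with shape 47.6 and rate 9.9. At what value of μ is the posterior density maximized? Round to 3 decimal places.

Mode = (α−1)/β = 46.6/9.9 = 4.707.
Mean = α/β = 47.6/9.9 = 4.808.
This is the posterior mode — the MAP estimate.

4.707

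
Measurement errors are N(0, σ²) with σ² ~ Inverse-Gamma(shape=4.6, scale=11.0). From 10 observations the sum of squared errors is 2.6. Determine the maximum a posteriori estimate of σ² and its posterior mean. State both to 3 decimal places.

Posterior: Inverse-Gamma(shape = 4.6+10/2 = 9.6, scale = 11.0+2.6/2 = 12.3).
Mode = β/(α+1) = 12.3/10.6 = 1.160.
Mean = β/(α−1) = 12.3/8.6 = 1.430.

σ²_MAP = 1.160, E[σ²|data] = 1.430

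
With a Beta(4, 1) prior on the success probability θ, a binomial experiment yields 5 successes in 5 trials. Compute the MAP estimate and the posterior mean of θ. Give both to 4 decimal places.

MAP = 1.0000, posterior mean = 0.9000

Posterior: Beta(4+5, 1+0) = Beta(9, 1).
Since β = 1 ≤ 1 and α > 1, the Beta density is monotone increasing on [0,1]; the mode is at 1.
Mean = 9/(9+1) = 0.9000.
The mean is pulled below the mode by the posterior's left skew.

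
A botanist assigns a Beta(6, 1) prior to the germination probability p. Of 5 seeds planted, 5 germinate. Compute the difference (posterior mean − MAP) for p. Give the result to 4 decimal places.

Posterior: Beta(6+5, 1+0) = Beta(11, 1).
Since β = 1 ≤ 1 and α > 1, the Beta density is monotone increasing on [0,1]; the mode is at 1.
Mean = 11/(11+1) = 0.9167.
Difference = 0.9167 − 1.0000 = -0.0833.
Left-skewed posterior ⇒ mean < mode.

-0.0833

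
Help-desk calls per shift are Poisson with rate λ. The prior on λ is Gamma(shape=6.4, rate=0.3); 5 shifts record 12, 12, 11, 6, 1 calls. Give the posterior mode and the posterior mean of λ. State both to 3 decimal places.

λ_MAP = 8.943, E[λ|data] = 9.132

Σ counts = 42. Posterior: Gamma(shape = 6.4+42 = 48.4, rate = 0.3+5 = 5.3).
Mode = (α−1)/β = 47.4/5.3 = 8.943.
Mean = α/β = 48.4/5.3 = 9.132.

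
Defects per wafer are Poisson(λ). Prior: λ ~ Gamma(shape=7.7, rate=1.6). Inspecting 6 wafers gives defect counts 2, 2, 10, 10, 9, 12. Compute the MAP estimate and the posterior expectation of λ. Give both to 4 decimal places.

MAP = 6.8026, posterior mean = 6.9342

Σ counts = 45. Posterior: Gamma(shape = 7.7+45 = 52.7, rate = 1.6+6 = 7.6).
Mode = (α−1)/β = 51.7/7.6 = 6.8026.
Mean = α/β = 52.7/7.6 = 6.9342.
Mean > mode: the posterior has a right tail.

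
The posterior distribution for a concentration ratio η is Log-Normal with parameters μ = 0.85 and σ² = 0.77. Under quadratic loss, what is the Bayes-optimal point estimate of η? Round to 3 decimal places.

Mode = exp(μ − σ²) = exp(0.08) = 1.083.
Mean = exp(μ + σ²/2) = exp(1.235) = 3.438.
Quadratic loss ⇒ the optimal estimator is the posterior mean.

3.438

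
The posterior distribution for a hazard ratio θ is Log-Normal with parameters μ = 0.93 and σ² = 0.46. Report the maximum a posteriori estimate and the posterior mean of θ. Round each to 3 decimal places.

Mode = exp(μ − σ²) = exp(0.47) = 1.600.
Mean = exp(μ + σ²/2) = exp(1.160) = 3.190.
The mean is pulled above the mode by the posterior's right skew.

MAP: 1.600. Posterior mean: 3.190.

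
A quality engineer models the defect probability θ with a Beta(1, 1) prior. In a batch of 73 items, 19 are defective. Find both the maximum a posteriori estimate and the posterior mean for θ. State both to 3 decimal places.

MAP = 0.260, posterior mean = 0.267

Posterior: Beta(1+19, 1+54) = Beta(20, 55).
Mode = (20−1)/(20+55−2) = 19/73 = 0.260.
With a flat prior the MAP equals the MLE, 19/73.
Mean = 20/(20+55) = 20/75 = 0.267.
Right-skewed posterior ⇒ mode < mean.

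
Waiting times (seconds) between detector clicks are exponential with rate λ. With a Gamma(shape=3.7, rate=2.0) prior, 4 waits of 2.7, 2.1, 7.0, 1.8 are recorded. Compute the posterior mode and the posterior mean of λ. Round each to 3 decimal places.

Σ times = 13.6. Posterior: Gamma(shape = 3.7+4 = 7.7, rate = 2.0+13.6 = 15.6).
Mode = (α−1)/β = 6.7/15.6 = 0.429.
Mean = α/β = 7.7/15.6 = 0.494.

MAP = 0.429, posterior mean = 0.494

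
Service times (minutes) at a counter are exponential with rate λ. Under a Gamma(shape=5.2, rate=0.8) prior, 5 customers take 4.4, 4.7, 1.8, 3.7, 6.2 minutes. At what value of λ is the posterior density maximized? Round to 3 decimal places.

0.426

Σ times = 20.8. Posterior: Gamma(shape = 5.2+5 = 10.2, rate = 0.8+20.8 = 21.6).
Mode = (α−1)/β = 9.2/21.6 = 0.426.
Mean = α/β = 10.2/21.6 = 0.472.
This is the posterior mode — the MAP estimate.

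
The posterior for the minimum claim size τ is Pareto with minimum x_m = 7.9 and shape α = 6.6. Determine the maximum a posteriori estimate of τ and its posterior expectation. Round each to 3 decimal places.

The Pareto density is strictly decreasing on [x_m, ∞), so the mode is x_m = 7.900.
Mean = α·x_m/(α−1) = 6.6·7.9/5.6 = 9.311.
The mean is pulled above the mode by the posterior's right skew.

MAP = 7.900; posterior mean = 9.311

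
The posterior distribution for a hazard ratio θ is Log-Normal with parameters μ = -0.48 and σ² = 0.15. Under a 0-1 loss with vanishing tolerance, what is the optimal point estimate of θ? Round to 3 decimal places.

Mode = exp(μ − σ²) = exp(-0.63) = 0.533.
Mean = exp(μ + σ²/2) = exp(-0.405) = 0.667.
This is the posterior mode — the MAP estimate.

0.533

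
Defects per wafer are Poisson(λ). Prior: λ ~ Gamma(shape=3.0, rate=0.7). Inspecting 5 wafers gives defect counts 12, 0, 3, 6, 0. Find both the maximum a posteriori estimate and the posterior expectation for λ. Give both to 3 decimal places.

Σ counts = 21. Posterior: Gamma(shape = 3.0+21 = 24.0, rate = 0.7+5 = 5.7).
Mode = (α−1)/β = 23.0/5.7 = 4.035.
Mean = α/β = 24.0/5.7 = 4.211.

MAP: 4.035. Posterior mean: 4.211.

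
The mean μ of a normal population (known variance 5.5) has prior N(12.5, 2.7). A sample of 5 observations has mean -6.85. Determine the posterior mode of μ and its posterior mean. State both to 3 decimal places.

Posterior for μ is Normal. Precision-weighted mean: (1/2.7·12.5 + 5/5.5·-6.85) / (1/2.7 + 5/5.5) = -1.249.
A Normal posterior is symmetric, so mode = mean.

posterior mode = -1.249, posterior mean = -1.249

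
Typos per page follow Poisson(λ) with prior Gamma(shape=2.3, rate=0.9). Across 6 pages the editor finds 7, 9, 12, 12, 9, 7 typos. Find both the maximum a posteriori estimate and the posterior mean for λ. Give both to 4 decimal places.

MAP = 8.3043; posterior mean = 8.4493

Σ counts = 56. Posterior: Gamma(shape = 2.3+56 = 58.3, rate = 0.9+6 = 6.9).
Mode = (α−1)/β = 57.3/6.9 = 8.3043.
Mean = α/β = 58.3/6.9 = 8.4493.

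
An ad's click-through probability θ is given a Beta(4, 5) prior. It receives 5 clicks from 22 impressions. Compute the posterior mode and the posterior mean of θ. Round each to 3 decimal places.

Posterior: Beta(4+5, 5+17) = Beta(9, 22).
Mode = (9−1)/(9+22−2) = 8/29 = 0.276.
Mean = 9/(9+22) = 9/31 = 0.290.

θ_MAP = 0.276, E[θ|data] = 0.290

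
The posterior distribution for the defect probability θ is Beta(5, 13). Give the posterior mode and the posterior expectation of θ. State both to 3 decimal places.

θ_MAP = 0.250, E[θ|data] = 0.278

Mode = (5−1)/(5+13−2) = 4/16 = 0.250.
Mean = 5/(5+13) = 5/18 = 0.278.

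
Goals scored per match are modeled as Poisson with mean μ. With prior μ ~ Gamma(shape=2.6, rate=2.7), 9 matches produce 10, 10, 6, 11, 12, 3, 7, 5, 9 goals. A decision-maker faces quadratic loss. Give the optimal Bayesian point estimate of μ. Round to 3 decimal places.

Σ counts = 73. Posterior: Gamma(shape = 2.6+73 = 75.6, rate = 2.7+9 = 11.7).
Mode = (α−1)/β = 74.6/11.7 = 6.376.
Mean = α/β = 75.6/11.7 = 6.462.
Quadratic loss ⇒ the optimal estimator is the posterior mean.

6.462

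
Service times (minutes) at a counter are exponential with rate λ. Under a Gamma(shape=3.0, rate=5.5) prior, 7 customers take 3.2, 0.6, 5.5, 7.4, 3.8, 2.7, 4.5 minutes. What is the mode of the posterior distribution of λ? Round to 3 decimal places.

0.271

Σ times = 27.7. Posterior: Gamma(shape = 3.0+7 = 10.0, rate = 5.5+27.7 = 33.2).
Mode = (α−1)/β = 9.0/33.2 = 0.271.
Mean = α/β = 10.0/33.2 = 0.301.
This is the posterior mode — the MAP estimate.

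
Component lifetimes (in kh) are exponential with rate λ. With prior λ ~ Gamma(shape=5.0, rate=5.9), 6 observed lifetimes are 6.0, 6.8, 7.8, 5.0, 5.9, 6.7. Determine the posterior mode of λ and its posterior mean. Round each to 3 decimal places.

λ_MAP = 0.227, E[λ|data] = 0.249

Σ times = 38.2. Posterior: Gamma(shape = 5.0+6 = 11.0, rate = 5.9+38.2 = 44.1).
Mode = (α−1)/β = 10.0/44.1 = 0.227.
Mean = α/β = 11.0/44.1 = 0.249.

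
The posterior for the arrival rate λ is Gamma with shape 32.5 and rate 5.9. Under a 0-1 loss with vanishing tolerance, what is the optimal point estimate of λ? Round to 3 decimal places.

5.339

Mode = (α−1)/β = 31.5/5.9 = 5.339.
Mean = α/β = 32.5/5.9 = 5.508.
This is the posterior mode — the MAP estimate.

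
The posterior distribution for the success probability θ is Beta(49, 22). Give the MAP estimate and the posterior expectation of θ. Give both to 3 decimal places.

MAP estimate = 0.696, posterior expectation = 0.690

Mode = (49−1)/(49+22−2) = 48/69 = 0.696.
Mean = 49/(49+22) = 49/71 = 0.690.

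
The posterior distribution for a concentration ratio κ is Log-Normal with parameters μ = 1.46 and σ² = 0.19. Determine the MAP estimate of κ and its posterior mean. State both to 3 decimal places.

Mode = exp(μ − σ²) = exp(1.27) = 3.561.
Mean = exp(μ + σ²/2) = exp(1.555) = 4.735.

MAP estimate = 3.561, posterior mean = 4.735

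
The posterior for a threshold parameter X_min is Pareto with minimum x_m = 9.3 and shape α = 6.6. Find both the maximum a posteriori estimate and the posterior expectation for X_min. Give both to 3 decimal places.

MAP = 9.300; posterior mean = 10.961

The Pareto density is strictly decreasing on [x_m, ∞), so the mode is x_m = 9.300.
Mean = α·x_m/(α−1) = 6.6·9.3/5.6 = 10.961.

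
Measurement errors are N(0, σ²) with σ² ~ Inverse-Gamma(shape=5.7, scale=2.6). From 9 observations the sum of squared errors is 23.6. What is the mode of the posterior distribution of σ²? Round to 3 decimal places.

1.286

Posterior: Inverse-Gamma(shape = 5.7+9/2 = 10.2, scale = 2.6+23.6/2 = 14.4).
Mode = β/(α+1) = 14.4/11.2 = 1.286.
Mean = β/(α−1) = 14.4/9.2 = 1.565.
This is the posterior mode — the MAP estimate.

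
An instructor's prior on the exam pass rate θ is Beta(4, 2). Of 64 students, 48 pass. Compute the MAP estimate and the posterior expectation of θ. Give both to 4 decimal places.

Posterior: Beta(4+48, 2+16) = Beta(52, 18).
Mode = (52−1)/(52+18−2) = 51/68 = 0.7500.
Mean = 52/(52+18) = 52/70 = 0.7429.
Left-skewed posterior ⇒ mean < mode.

MAP = 0.7500; posterior mean = 0.7429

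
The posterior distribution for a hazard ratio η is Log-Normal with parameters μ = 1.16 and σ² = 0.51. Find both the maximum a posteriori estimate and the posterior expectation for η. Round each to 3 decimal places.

Mode = exp(μ − σ²) = exp(0.65) = 1.916.
Mean = exp(μ + σ²/2) = exp(1.415) = 4.116.

maximum a posteriori estimate = 1.916, posterior expectation = 4.116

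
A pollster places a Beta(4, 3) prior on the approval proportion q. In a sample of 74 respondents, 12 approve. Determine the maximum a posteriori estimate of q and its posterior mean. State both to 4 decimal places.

Posterior: Beta(4+12, 3+62) = Beta(16, 65).
Mode = (16−1)/(16+65−2) = 15/79 = 0.1899.
Mean = 16/(16+65) = 16/81 = 0.1975.

MAP: 0.1899. Posterior mean: 0.1975.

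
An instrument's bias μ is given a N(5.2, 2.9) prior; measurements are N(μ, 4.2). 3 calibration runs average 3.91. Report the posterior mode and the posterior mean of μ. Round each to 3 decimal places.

MAP = 4.330, posterior mean = 4.330

Posterior for μ is Normal. Precision-weighted mean: (1/2.9·5.2 + 3/4.2·3.91) / (1/2.9 + 3/4.2) = 4.330.
A Normal posterior is symmetric, so mode = mean.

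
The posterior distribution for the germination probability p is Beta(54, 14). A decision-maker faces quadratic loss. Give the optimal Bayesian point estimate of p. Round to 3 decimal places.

Mode = (54−1)/(54+14−2) = 53/66 = 0.803.
Mean = 54/(54+14) = 54/68 = 0.794.
Quadratic loss ⇒ the optimal estimator is the posterior mean.

0.794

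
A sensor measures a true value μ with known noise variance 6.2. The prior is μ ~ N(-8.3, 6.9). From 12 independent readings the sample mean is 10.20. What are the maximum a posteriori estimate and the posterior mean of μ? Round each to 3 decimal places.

Posterior for μ is Normal. Precision-weighted mean: (1/6.9·-8.3 + 12/6.2·10.20) / (1/6.9 + 12/6.2) = 8.911.
A Normal posterior is symmetric, so mode = mean.

MAP = 8.911; posterior mean = 8.911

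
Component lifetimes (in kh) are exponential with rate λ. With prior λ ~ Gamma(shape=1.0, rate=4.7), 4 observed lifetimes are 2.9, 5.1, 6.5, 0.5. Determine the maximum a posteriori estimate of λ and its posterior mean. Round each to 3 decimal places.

Σ times = 15.0. Posterior: Gamma(shape = 1.0+4 = 5.0, rate = 4.7+15.0 = 19.7).
Mode = (α−1)/β = 4.0/19.7 = 0.203.
Mean = α/β = 5.0/19.7 = 0.254.

maximum a posteriori estimate = 0.203, posterior mean = 0.254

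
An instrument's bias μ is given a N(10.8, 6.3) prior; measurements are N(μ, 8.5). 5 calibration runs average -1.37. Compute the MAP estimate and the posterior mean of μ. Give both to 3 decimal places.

Posterior for μ is Normal. Precision-weighted mean: (1/6.3·10.8 + 5/8.5·-1.37) / (1/6.3 + 5/8.5) = 1.216.
A Normal posterior is symmetric, so mode = mean.

MAP estimate = 1.216, posterior mean = 1.216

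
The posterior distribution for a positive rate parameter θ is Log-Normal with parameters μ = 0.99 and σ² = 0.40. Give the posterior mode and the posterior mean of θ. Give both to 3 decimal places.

Mode = exp(μ − σ²) = exp(0.59) = 1.804.
Mean = exp(μ + σ²/2) = exp(1.190) = 3.287.
The mean is pulled above the mode by the posterior's right skew.

θ_MAP = 1.804, E[θ|data] = 3.287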